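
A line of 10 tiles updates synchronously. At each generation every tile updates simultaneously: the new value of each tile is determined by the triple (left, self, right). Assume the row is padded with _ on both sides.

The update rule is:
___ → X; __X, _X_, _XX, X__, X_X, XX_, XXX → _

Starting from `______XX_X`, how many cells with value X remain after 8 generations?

4

generation 1: XXXXX_____
generation 2: ______XXXX
generation 3: XXXXX_____  (repeats generation 1; period 2)
generation 8: ______XXXX
count of X: 4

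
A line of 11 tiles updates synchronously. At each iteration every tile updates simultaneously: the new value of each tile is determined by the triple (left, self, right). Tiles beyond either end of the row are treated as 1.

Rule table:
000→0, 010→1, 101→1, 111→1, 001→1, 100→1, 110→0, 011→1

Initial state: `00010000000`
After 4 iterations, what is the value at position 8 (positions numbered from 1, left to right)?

iteration 1: 10111000001
iteration 2: 01110100011
iteration 3: 11101110111
iteration 4: 11011101111
position 8 holds 1

1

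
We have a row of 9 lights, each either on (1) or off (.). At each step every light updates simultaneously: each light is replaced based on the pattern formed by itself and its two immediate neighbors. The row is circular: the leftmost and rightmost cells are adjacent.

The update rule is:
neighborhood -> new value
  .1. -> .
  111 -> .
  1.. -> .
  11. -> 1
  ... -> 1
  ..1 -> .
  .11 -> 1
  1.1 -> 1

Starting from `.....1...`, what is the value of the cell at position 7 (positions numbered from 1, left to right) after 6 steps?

step 1: 1111...11
step 2: ...1.1.1.
step 3: 11..1.1..
step 4: 11...1...
step 5: 11.1...1.
step 6: 111..1..1
position 7 holds .

.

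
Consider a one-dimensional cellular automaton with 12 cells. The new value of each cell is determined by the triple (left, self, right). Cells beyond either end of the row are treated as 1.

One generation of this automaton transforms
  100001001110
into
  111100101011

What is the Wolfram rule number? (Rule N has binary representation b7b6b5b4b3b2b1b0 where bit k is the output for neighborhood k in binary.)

position 9: 111 → 0  (bit 7 = 0)
position 0: 110 → 1  (bit 6 = 1)
position 11: 101 → 1  (bit 5 = 1)
position 1: 100 → 1  (bit 4 = 1)
position 8: 011 → 1  (bit 3 = 1)
position 5: 010 → 0  (bit 2 = 0)
position 4: 001 → 0  (bit 1 = 0)
position 2: 000 → 1  (bit 0 = 1)
bits b7..b0 = 01111001 = 121

121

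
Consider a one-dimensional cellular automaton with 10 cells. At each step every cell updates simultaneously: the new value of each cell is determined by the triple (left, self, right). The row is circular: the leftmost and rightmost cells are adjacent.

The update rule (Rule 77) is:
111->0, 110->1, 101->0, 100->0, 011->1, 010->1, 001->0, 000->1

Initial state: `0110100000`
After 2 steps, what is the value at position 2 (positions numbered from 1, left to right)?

0110101111
0110101001
position 2 holds 1

1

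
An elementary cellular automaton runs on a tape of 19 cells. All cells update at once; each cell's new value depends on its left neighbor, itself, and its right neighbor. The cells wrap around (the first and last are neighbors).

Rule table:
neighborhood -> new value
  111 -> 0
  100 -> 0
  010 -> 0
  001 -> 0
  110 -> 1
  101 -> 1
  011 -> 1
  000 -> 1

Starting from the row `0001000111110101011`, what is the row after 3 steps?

1000000000110111111

step 1: 0100010100011010111
step 2: 1001001001011101101
step 3: 1000000000110111111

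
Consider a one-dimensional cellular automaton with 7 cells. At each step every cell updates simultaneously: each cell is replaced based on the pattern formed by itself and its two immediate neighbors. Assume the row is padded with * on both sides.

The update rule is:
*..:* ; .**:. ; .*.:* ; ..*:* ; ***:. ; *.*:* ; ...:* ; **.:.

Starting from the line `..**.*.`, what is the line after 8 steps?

..**...

step 1: **..***
step 2: ..**...
step 3: **..***  (repeats step 1; period 2)
step 8: ..**...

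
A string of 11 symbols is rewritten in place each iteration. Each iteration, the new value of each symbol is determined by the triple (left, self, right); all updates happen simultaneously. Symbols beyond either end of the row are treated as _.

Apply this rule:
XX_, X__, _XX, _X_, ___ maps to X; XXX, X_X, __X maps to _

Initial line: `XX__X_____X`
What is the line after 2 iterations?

XXX_XXXXX_X
X_X_X___X_X

X_X_X___X_X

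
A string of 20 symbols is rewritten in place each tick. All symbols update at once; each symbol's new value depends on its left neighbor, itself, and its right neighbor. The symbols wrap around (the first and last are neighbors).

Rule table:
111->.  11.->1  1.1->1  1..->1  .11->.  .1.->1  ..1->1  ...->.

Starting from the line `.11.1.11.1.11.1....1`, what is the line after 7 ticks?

1.1111.1111.111111.1

tick 1: 1.1111.1111.1111..11
tick 2: 11...11...11...111..
tick 3: .11.1.11.1.11.1..111
tick 4: 1.1111.1111.11111..1
tick 5: 11...11...11....111.
tick 6: .11.1.11.1.11..1..11
tick 7: 1.1111.1111.111111.1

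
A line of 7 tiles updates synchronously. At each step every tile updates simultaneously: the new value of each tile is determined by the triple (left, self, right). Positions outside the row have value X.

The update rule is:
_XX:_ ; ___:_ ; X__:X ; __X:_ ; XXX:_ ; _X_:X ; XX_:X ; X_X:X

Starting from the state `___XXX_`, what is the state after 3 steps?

X____XX
XX_____
_XX____

_XX____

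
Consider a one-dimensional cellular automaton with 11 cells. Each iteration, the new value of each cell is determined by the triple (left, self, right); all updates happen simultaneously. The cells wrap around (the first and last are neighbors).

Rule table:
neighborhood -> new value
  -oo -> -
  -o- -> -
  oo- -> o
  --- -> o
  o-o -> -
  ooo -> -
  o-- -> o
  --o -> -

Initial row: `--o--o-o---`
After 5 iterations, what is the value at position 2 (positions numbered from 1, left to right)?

iteration 1: o--o----ooo
iteration 2: oo--ooo----
iteration 3: -oo---oooo-
iteration 4: --ooo----oo
iteration 5: o---oooo--o
position 2 holds -

-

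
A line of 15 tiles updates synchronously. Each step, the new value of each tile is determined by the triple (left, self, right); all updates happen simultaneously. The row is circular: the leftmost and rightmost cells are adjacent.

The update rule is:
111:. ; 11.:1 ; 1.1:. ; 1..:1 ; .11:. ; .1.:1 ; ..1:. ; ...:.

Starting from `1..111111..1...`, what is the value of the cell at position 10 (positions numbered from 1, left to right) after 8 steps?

step 1: 11......11.11..
step 2: .11......1..11.
step 3: ..11.....11..11
step 4: 1..11.....11..1
step 5: 11..11.....11..
step 6: .11..11.....11.
step 7: ..11..11.....11
step 8: 1..11..11.....1
position 10 holds .

.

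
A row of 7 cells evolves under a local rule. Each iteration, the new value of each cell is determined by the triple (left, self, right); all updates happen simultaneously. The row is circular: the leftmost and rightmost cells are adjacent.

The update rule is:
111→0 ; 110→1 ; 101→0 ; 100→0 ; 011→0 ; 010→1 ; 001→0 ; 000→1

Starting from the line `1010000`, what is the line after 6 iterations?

1010010

1010110
1010010
1010010  (fixed point — unchanged through iteration 6)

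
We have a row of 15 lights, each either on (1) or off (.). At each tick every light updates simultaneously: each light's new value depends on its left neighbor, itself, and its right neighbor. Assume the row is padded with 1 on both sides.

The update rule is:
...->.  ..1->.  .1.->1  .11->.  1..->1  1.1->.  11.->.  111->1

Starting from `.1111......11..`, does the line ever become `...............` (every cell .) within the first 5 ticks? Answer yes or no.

..11.1.......1.
1....11......1.
.1.....1.....1.
.11....11....1.
...1.....1...1.
tick 5 is ...1.....1...1., still not uniform .

no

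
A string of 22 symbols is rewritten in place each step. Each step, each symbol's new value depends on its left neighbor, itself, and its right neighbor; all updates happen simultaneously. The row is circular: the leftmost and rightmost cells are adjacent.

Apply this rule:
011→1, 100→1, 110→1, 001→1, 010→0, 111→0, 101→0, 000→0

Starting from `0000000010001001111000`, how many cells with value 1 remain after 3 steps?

6

0000000101010111001100
0000001000000101111110
0000010100001001000011
count of 1: 6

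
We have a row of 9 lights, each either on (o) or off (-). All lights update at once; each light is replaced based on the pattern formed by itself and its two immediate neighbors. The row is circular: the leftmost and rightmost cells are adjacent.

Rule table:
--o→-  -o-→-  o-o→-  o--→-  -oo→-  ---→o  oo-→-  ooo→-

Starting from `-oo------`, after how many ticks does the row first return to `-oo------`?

tick 1: ----ooooo
tick 2: -oo------

2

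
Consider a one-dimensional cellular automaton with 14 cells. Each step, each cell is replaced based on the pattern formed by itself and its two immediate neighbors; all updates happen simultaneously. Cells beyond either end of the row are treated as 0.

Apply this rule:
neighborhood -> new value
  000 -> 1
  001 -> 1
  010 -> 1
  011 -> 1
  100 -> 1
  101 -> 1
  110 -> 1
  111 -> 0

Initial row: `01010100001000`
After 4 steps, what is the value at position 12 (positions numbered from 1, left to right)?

11111111111111
10000000000001
11111111111111  (repeats step 1; period 2)
step 4: 10000000000001
position 12 holds 0

0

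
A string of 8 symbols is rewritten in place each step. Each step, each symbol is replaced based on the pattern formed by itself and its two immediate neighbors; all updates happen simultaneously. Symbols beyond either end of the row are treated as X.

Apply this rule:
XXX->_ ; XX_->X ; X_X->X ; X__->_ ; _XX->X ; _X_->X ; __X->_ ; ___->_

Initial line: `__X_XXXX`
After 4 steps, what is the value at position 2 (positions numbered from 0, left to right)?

step 1: __XXX___
step 2: __X_X___
step 3: __XXX___  (repeats step 1; period 2)
step 4: __X_X___
position 2 holds X

X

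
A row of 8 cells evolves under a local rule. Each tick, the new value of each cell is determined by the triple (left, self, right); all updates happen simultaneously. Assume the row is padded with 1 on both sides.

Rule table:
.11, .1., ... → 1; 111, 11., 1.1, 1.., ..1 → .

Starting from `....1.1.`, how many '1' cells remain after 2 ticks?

tick 1: .11.1.1.
tick 2: .1..1.1.
count of 1: 3

3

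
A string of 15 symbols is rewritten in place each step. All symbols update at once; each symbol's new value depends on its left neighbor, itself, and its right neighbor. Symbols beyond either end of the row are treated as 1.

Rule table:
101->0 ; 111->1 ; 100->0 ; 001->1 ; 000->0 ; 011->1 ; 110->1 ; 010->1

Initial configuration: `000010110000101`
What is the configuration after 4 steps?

011110110111101

000110110001101
001110110011101
011110110111101
011110110111101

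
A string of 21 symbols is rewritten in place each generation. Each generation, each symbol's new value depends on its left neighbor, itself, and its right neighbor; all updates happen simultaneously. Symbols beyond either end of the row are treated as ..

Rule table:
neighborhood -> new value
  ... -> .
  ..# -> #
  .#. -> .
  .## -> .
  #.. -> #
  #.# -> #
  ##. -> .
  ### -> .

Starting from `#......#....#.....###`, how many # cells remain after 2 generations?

.#....#.#..#.#...#...
#.#..#.#.##.#.#.#.#..
count of #: 10

10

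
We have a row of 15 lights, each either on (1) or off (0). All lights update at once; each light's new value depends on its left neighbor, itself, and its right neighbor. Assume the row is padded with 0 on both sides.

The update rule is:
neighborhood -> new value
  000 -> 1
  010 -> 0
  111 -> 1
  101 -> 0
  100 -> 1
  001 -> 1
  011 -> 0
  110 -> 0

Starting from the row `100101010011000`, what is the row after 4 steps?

100001000011110

011000001100111
100111110011010
011011101100001
100001000011110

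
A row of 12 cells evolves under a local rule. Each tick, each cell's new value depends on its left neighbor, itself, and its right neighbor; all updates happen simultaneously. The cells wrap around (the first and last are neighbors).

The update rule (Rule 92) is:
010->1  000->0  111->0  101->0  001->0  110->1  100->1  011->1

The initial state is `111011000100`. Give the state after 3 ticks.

tick 1: 101011100110
tick 2: 101010110110
tick 3: 101010110110

101010110110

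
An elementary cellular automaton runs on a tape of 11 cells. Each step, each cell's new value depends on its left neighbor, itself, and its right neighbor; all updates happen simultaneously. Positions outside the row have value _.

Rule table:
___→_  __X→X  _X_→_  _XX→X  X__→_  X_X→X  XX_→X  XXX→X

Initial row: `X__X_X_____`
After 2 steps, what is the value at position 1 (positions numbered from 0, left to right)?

step 1: __X_X______
step 2: _X_X_______
position 1 holds X

X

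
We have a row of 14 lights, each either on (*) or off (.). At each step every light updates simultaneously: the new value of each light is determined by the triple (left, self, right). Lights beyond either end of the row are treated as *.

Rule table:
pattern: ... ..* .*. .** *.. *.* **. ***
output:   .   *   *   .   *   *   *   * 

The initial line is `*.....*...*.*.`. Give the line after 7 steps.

step 1: **...***.*****
step 2: ***.*.***.****
step 3: ******.***.***
step 4: *******.***.**
step 5: ********.***.*
step 6: *********.***.
step 7: **********.***

**********.***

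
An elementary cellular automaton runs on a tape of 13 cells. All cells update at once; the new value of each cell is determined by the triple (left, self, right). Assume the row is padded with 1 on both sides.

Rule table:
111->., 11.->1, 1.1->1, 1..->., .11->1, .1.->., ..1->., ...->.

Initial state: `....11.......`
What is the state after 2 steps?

....11.......  (fixed point — unchanged through step 2)

....11.......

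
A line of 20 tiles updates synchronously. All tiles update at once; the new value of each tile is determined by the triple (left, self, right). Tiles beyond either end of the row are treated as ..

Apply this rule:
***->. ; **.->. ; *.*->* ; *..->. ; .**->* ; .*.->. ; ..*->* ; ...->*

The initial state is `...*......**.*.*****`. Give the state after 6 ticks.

..***...**...**..*..

***..******.*.**....
*...**.....*.**..***
..***..****.**..**..
***...**...**..**..*
*...***..***..**..*.
..***...**...**..*..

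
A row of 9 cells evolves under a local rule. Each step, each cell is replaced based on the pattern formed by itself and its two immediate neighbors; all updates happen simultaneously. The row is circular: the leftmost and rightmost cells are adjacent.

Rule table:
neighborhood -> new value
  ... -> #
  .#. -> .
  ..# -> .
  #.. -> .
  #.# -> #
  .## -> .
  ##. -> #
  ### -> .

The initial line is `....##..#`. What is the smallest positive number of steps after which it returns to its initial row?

3

.##..#...
..#....##
....##..#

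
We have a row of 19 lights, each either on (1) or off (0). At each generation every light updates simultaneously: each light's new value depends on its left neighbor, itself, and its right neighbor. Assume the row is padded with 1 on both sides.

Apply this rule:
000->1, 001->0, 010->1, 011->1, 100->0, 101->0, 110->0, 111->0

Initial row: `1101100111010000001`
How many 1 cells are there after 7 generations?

9

0001000100010111101
0101010101010100001
0101010101010101101
0101010101010101001
0101010101010101001  (fixed point — unchanged through generation 7)
count of 1: 9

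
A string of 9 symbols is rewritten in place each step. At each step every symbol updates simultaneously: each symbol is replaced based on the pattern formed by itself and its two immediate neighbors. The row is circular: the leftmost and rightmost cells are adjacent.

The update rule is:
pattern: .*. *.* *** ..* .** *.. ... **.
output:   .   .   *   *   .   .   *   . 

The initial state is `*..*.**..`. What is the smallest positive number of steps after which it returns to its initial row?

3

..*.....*
.*..****.
*..*.**..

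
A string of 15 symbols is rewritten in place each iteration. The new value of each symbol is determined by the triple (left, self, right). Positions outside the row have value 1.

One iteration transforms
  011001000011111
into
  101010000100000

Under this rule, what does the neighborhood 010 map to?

0

At position 5 the neighborhood is 010; the next row has 0 there.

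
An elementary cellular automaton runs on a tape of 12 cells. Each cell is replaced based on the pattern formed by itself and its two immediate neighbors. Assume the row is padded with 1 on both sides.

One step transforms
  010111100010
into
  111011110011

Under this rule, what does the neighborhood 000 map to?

0

At position 8 the neighborhood is 000; the next row has 0 there.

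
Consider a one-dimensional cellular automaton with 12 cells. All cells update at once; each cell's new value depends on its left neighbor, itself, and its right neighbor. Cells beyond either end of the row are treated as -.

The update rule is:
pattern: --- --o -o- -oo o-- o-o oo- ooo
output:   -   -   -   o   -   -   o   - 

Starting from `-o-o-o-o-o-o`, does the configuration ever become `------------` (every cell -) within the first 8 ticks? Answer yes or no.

tick 1: ------------
all cells are - at tick 1

yes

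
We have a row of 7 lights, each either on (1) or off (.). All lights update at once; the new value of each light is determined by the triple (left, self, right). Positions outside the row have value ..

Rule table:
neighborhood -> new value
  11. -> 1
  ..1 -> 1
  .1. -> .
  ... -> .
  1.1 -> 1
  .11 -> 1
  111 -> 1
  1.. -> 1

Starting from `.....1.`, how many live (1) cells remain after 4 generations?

3

....1.1
...1.1.
..1.1.1
.1.1.1.
count of 1: 3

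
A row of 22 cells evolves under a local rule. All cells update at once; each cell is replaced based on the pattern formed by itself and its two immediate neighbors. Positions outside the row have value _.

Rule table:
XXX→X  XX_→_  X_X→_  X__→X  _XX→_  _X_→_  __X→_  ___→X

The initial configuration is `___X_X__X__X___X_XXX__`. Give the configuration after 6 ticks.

XX____X__X__XX____X_XX
__XXX__X__X___XXX_____
X__X_X__X__XX__X_XXXXX
_X____X__X___X____XXX_
__XXX__X__XX__XXX__X_X
X__X_X__X___X__X_X____

X__X_X__X___X__X_X____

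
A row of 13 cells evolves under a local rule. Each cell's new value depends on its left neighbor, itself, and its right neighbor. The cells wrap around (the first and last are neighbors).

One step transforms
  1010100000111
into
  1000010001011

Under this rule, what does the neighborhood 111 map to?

1

At position 11 the neighborhood is 111; the next row has 1 there.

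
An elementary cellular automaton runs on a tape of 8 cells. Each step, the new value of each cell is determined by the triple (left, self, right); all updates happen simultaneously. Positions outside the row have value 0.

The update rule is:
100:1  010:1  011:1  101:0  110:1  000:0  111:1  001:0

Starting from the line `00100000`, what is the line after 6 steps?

00110000
00111000
00111100
00111110
00111111
00111111

00111111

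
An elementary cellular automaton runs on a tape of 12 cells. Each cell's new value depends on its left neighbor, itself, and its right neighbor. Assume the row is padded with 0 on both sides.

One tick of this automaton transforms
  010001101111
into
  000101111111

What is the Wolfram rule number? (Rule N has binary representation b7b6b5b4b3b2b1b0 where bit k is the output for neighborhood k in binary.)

position 9: 111 → 1  (bit 7 = 1)
position 6: 110 → 1  (bit 6 = 1)
position 7: 101 → 1  (bit 5 = 1)
position 2: 100 → 0  (bit 4 = 0)
position 5: 011 → 1  (bit 3 = 1)
position 1: 010 → 0  (bit 2 = 0)
position 0: 001 → 0  (bit 1 = 0)
position 3: 000 → 1  (bit 0 = 1)
bits b7..b0 = 11101001 = 233

233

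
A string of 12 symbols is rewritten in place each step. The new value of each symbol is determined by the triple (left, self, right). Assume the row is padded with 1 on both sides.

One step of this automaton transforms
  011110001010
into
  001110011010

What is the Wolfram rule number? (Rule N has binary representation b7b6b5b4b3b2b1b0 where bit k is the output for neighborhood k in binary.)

198

position 2: 111 → 1  (bit 7 = 1)
position 4: 110 → 1  (bit 6 = 1)
position 0: 101 → 0  (bit 5 = 0)
position 5: 100 → 0  (bit 4 = 0)
position 1: 011 → 0  (bit 3 = 0)
position 8: 010 → 1  (bit 2 = 1)
position 7: 001 → 1  (bit 1 = 1)
position 6: 000 → 0  (bit 0 = 0)
bits b7..b0 = 11000110 = 198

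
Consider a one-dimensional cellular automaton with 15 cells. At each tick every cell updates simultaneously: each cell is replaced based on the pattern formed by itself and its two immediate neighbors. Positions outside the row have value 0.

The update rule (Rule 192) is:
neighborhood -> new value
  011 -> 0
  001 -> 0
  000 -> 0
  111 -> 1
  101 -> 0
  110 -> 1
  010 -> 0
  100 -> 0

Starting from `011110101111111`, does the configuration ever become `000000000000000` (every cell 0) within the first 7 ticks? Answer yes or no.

001110000111111
000110000011111
000010000001111
000000000000111
000000000000011
000000000000001
000000000000000
all cells are 0 at tick 7

yes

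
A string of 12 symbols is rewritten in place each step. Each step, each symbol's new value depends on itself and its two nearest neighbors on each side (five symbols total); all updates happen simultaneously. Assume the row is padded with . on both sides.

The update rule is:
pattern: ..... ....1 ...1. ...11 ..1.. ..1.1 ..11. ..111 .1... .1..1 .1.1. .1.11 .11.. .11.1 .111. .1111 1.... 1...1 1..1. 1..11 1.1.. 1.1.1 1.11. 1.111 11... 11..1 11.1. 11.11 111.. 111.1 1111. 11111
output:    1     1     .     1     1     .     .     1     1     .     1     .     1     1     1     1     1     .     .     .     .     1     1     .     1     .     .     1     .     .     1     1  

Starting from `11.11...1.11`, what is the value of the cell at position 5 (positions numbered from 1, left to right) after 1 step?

.11111....11
position 5 holds 1

1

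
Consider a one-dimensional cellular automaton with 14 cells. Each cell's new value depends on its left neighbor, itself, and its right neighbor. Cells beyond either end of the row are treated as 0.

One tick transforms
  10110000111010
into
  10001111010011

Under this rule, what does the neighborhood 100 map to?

1

At position 4 the neighborhood is 100; the next row has 1 there.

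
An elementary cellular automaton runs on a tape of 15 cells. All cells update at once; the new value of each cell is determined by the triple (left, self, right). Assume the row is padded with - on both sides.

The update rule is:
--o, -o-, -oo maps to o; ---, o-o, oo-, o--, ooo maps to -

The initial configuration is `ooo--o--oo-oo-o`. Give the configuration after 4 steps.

o-o--oo--o--oo-

step 1: o---oo-oo--o--o
step 2: o--oo--o--oo-oo
step 3: o-oo--oo-oo--o-
step 4: o-o--oo--o--oo-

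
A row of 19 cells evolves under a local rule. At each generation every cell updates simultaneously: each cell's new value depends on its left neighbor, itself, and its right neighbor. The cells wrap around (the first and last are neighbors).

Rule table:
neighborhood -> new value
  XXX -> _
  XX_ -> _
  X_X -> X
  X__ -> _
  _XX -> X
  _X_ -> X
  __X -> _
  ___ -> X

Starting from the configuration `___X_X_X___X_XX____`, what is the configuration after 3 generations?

X_X__XX_X____XX_X_X

XX_XXXXX_X_XXX__XXX
__XX____XXXX____X__
X_X__XX_X____XX_X_X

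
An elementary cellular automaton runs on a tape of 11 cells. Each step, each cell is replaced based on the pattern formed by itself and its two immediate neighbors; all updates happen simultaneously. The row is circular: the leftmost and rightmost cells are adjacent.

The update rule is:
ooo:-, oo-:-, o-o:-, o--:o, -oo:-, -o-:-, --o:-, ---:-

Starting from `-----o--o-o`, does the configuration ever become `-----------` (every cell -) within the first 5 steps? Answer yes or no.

step 1: o-----o----
step 2: -o-----o---
step 3: --o-----o--
step 4: ---o-----o-
step 5: ----o-----o
step 5 is ----o-----o, still not uniform -

no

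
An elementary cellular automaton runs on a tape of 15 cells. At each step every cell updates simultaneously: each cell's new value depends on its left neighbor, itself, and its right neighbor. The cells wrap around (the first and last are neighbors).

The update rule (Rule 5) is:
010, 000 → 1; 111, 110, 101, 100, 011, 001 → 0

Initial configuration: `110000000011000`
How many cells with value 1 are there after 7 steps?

7

000111111000010
110000000011010
000111111000010  (repeats step 1; period 2)
step 7: 000111111000010
count of 1: 7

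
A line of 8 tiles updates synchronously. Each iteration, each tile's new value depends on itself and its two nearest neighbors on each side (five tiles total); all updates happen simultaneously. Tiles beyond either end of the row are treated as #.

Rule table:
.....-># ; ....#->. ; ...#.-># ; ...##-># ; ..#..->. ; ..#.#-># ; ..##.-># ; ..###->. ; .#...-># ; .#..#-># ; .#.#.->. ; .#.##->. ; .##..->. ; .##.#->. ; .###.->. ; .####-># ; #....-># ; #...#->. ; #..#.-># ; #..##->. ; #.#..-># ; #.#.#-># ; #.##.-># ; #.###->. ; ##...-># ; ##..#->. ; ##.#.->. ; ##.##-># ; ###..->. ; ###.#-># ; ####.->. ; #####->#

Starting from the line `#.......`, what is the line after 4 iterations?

.#####.#
#.##.##.
###.##.#
#.###.#.

#.###.#.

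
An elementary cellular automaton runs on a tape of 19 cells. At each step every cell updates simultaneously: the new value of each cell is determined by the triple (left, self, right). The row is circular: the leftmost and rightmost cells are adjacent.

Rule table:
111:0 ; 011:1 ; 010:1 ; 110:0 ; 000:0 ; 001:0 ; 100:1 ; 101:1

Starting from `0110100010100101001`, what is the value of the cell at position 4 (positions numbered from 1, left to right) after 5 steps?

0

step 1: 1101110011110111101
step 2: 0011001010001100011
step 3: 1010101111001010010
step 4: 1111111000101111011
step 5: 0000000100111000110
position 4 holds 0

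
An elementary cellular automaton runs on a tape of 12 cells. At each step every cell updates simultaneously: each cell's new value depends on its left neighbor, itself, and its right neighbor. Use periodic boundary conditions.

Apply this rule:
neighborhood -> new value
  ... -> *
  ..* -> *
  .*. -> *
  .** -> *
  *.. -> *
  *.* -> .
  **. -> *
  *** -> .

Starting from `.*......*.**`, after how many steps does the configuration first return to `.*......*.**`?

2

.********.**
.*......*.**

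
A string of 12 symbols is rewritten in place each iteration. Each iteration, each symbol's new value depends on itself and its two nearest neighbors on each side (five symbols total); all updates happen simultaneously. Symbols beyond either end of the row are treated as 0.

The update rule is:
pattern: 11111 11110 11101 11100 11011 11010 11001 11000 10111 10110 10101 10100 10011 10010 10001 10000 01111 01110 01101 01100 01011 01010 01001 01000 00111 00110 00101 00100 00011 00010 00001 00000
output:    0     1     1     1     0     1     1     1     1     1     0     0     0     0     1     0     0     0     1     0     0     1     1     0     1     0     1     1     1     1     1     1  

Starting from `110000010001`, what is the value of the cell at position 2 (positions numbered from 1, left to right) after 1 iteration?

0

iteration 1: 001011110111
position 2 holds 0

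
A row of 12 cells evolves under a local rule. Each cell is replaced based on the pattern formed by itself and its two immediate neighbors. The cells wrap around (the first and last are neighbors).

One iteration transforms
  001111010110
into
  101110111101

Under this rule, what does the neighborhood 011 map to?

1

At position 2 the neighborhood is 011; the next row has 1 there.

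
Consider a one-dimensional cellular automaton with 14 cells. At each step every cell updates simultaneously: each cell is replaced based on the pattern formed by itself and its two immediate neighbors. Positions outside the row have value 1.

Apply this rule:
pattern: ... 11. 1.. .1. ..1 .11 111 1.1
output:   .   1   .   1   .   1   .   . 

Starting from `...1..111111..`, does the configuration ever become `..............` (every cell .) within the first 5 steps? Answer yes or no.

no

...1..1....1..
...1..1....1..  (fixed point — unchanged through step 5)
step 5 is ...1..1....1.., still not uniform .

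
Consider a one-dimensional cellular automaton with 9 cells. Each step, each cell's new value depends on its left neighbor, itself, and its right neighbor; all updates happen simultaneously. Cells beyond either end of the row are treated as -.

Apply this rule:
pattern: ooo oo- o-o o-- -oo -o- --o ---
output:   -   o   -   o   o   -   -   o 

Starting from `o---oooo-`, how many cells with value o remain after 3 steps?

5

-oo-o--oo
-oo--o-oo
-ooo---oo
count of o: 5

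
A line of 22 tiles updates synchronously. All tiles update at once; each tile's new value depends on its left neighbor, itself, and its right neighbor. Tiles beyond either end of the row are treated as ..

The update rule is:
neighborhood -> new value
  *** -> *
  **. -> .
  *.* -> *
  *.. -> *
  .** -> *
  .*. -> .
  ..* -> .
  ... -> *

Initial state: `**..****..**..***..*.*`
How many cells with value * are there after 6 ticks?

12

*.*.***.*.*.*.**.*..*.
.*.***.*.*.*.**.*.*..*
..***.*.*.*.**.*.*.*..
*.**.*.*.*.**.*.*.*.**
.**.*.*.*.**.*.*.*.**.
.*.*.*.*.**.*.*.*.**.*
count of *: 12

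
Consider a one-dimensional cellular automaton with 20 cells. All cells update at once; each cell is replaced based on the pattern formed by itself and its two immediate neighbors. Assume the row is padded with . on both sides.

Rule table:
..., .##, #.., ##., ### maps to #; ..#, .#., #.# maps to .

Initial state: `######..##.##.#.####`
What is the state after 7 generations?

#######.##.####.####

generation 1: #######.##.##...####
generation 2: #######.##.####.####
generation 3: #######.##.####.####  (fixed point — unchanged through generation 7)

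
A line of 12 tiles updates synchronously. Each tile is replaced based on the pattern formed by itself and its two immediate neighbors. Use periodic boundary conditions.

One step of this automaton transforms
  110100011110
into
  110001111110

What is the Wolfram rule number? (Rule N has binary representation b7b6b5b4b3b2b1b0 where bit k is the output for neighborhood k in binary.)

position 8: 111 → 1  (bit 7 = 1)
position 1: 110 → 1  (bit 6 = 1)
position 2: 101 → 0  (bit 5 = 0)
position 4: 100 → 0  (bit 4 = 0)
position 0: 011 → 1  (bit 3 = 1)
position 3: 010 → 0  (bit 2 = 0)
position 6: 001 → 1  (bit 1 = 1)
position 5: 000 → 1  (bit 0 = 1)
bits b7..b0 = 11001011 = 203

203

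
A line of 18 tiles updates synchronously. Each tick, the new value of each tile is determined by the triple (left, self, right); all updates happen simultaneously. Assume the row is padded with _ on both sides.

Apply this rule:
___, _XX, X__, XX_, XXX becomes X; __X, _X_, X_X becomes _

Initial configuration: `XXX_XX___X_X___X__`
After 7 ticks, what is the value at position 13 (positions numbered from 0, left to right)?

X

tick 1: XXX_XXXX____XX__XX
tick 2: XXX_XXXXXXX_XXX_XX
tick 3: XXX_XXXXXXX_XXX_XX  (fixed point — unchanged through tick 7)
position 13 holds X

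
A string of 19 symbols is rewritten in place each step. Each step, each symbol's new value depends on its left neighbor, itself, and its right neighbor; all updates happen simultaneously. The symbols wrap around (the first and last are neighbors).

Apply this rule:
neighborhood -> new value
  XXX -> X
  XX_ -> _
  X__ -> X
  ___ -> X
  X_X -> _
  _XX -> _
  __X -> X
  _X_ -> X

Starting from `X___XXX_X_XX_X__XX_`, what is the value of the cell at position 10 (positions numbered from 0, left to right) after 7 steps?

_

XXXX_X__X____XXX___
_XX__XXXXXXXX_X_XXX
___XX_XXXXXX__X__X_
XXX____XXXX_XXXXXXX
XX_XXXX_XX___XXXXXX
X___XX____XXX_XXXXX
_XXX__XXXX_X___XXXX
position 10 holds _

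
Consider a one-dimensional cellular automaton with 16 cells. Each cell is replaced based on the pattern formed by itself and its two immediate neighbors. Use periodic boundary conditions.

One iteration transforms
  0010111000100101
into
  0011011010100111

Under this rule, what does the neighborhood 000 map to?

At position 8 the neighborhood is 000; the next row has 1 there.

1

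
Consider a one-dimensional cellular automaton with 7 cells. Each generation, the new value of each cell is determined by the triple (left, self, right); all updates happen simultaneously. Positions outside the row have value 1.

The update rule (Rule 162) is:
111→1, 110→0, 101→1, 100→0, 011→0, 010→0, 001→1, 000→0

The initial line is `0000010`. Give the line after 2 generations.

generation 1: 0000101
generation 2: 0001010

0001010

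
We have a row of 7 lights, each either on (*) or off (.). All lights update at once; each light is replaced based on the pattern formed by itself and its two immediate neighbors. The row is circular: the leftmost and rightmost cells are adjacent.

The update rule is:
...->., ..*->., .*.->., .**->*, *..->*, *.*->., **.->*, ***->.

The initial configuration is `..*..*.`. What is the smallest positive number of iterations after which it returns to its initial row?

7

...*..*
*...*..
.*...*.
..*...*
*..*...
.*..*..
..*..*.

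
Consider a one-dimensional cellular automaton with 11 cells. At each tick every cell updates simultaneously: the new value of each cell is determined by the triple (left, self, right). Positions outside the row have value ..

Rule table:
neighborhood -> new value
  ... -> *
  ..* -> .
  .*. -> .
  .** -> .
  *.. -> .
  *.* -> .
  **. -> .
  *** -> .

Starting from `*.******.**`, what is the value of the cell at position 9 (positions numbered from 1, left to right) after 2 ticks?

tick 1: ...........
tick 2: ***********
position 9 holds *

*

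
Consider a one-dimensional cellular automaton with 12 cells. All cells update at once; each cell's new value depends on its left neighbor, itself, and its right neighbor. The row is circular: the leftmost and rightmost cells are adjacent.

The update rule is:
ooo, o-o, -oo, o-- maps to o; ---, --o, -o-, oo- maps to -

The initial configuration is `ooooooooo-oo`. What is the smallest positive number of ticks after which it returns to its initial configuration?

12

oooooooo-ooo
ooooooo-oooo
oooooo-ooooo
ooooo-oooooo
oooo-ooooooo
ooo-oooooooo
oo-ooooooooo
o-oooooooooo
-ooooooooooo
ooooooooooo-
oooooooooo-o
ooooooooo-oo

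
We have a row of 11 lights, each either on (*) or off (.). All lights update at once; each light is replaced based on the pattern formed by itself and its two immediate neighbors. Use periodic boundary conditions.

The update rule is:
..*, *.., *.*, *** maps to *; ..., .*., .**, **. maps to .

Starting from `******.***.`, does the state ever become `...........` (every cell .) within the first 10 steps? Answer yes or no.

no

.****.*.*.*
*.**.*.*.*.
.*..*.*.*.*
*.**.*.*.*.  (repeats step 2; period 2)
step 10: *.**.*.*.*.
step 10 is *.**.*.*.*., still not uniform .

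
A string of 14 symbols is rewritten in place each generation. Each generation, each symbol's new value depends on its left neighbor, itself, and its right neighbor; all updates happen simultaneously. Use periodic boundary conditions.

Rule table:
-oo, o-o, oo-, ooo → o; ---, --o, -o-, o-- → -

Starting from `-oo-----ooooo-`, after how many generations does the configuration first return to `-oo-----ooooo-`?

generation 1: -oo-----ooooo-

1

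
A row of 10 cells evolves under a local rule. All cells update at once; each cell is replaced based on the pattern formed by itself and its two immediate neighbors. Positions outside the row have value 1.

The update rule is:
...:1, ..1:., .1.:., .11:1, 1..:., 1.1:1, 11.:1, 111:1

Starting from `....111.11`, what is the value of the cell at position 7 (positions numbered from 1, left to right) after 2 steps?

.11.111111
1111111111
position 7 holds 1

1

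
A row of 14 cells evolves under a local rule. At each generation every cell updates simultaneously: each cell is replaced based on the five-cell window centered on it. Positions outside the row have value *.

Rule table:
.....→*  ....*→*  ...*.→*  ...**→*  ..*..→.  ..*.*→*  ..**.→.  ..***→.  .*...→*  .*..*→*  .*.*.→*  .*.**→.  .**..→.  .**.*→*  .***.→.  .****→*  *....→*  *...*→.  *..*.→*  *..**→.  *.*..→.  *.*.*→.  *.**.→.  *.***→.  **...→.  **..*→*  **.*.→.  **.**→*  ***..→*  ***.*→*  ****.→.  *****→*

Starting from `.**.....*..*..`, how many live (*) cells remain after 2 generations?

*...****.**.*.
*..*.*.**.*...
count of *: 6

6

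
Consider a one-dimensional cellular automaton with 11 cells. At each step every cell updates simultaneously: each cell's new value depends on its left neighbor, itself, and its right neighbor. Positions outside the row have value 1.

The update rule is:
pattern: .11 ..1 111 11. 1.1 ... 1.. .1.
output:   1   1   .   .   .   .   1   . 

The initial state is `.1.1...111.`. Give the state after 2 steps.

....1.11...
1..1..1.1.1

1..1..1.1.1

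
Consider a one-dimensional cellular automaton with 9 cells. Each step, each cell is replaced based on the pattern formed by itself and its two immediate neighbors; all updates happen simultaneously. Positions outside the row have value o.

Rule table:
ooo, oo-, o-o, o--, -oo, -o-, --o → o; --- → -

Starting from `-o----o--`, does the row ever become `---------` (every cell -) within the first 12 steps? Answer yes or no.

ooo--oooo
ooooooooo
ooooooooo  (fixed point — unchanged through step 12)
step 12 is ooooooooo, still not uniform -

no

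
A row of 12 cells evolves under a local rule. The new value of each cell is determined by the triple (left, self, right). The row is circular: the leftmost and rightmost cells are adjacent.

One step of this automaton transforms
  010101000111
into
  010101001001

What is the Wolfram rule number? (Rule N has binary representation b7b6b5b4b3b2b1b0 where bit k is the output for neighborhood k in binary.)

70

position 10: 111 → 0  (bit 7 = 0)
position 11: 110 → 1  (bit 6 = 1)
position 0: 101 → 0  (bit 5 = 0)
position 6: 100 → 0  (bit 4 = 0)
position 9: 011 → 0  (bit 3 = 0)
position 1: 010 → 1  (bit 2 = 1)
position 8: 001 → 1  (bit 1 = 1)
position 7: 000 → 0  (bit 0 = 0)
bits b7..b0 = 01000110 = 70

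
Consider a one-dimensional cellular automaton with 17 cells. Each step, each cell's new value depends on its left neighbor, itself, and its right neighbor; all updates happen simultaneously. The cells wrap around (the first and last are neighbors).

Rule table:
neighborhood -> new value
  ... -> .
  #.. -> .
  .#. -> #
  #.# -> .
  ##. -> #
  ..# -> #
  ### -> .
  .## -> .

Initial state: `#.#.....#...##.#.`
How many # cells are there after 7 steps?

8

step 1: #.#....##..#.#.#.
step 2: #.#...#.#.##.#.#.
step 3: #.#..##.#..#.#.#.
step 4: #.#.#.#.#.##.#.#.
step 5: #.#.#.#.#..#.#.#.
step 6: #.#.#.#.#.##.#.#.  (repeats step 4; period 2)
step 7: #.#.#.#.#..#.#.#.
count of #: 8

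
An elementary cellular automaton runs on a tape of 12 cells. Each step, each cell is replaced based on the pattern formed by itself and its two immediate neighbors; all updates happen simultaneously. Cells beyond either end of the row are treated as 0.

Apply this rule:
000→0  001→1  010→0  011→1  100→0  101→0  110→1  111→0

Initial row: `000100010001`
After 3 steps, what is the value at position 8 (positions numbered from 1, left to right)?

001000100010
010001000100
100010001000
position 8 holds 0

0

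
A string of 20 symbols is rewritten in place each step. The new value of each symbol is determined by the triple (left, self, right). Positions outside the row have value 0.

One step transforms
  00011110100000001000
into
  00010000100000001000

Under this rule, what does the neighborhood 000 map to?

0

At position 0 the neighborhood is 000; the next row has 0 there.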